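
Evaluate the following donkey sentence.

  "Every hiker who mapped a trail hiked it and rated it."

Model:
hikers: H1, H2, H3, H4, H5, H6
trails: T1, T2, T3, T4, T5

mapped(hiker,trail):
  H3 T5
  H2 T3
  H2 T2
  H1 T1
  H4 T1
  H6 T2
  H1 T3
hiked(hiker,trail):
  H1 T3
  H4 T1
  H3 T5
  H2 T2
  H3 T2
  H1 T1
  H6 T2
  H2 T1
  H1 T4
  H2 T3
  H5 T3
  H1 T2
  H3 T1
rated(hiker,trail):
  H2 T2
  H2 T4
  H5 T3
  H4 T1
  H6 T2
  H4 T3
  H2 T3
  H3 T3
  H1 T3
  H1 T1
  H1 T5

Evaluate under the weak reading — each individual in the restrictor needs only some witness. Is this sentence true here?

"it" takes "a trail" as antecedent — a donkey pronoun bound across the clause boundary.
Weak reading: every hiker h with some mapped-trail has at least one mapped-trail t such that hiked(h,t) ∧ rated(h,t).
Per hiker: H1:✓  H2:✓  H3:✗  H4:✓  H6:✓
H3 has no witness among its mapped-trails.

False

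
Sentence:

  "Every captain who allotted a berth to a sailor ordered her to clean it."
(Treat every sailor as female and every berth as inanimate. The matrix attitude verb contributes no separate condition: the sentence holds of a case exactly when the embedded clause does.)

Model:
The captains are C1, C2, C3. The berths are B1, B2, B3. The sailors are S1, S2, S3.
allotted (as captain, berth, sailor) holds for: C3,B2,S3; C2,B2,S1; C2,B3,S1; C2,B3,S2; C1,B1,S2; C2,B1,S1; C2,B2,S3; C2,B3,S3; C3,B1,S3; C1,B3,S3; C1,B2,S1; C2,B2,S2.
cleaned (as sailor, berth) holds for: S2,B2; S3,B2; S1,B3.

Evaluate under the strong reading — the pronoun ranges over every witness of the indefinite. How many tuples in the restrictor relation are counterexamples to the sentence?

8

"her" takes "a sailor" as antecedent and "it" takes "a berth"; both are donkey pronouns co-varying with the restrictor.
Strong reading: for every (c,b,s) with allotted(c,b,s), cleaned(s,b).
Restrictor triples: (C1,B1,S2)→cleaned(S2,B1) ✗  (C1,B2,S1)→cleaned(S1,B2) ✗  (C1,B3,S3)→cleaned(S3,B3) ✗  (C2,B1,S1)→cleaned(S1,B1) ✗  (C2,B2,S1)→cleaned(S1,B2) ✗  (C2,B2,S2)→cleaned(S2,B2) ✓  (C2,B2,S3)→cleaned(S3,B2) ✓  (C2,B3,S1)→cleaned(S1,B3) ✓  (C2,B3,S2)→cleaned(S2,B3) ✗  (C2,B3,S3)→cleaned(S3,B3) ✗  (C3,B1,S3)→cleaned(S3,B1) ✗  (C3,B2,S3)→cleaned(S3,B2) ✓
Counterexamples (restrictor triples failing the scope): 8.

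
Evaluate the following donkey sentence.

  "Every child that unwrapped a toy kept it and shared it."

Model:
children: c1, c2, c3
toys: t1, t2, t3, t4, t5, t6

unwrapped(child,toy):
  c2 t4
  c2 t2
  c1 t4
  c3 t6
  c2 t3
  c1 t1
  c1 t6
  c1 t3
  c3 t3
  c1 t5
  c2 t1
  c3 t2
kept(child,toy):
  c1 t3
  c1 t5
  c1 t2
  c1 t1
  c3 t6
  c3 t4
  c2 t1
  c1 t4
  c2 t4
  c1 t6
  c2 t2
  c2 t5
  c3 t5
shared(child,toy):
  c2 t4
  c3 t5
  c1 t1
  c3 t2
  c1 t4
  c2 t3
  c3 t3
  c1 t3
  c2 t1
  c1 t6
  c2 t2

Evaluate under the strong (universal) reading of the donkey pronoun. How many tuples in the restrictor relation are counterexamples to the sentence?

"it" takes "a toy" as antecedent — a donkey pronoun bound across the clause boundary.
Strong reading: for every (c,t) with unwrapped(c,t), kept(c,t) ∧ shared(c,t).
Restrictor pairs: (c1,t1) ✓  (c1,t3) ✓  (c1,t4) ✓  (c1,t5) ✗  (c1,t6) ✓  (c2,t1) ✓  (c2,t2) ✓  (c2,t3) ✗  (c2,t4) ✓  (c3,t2) ✗  (c3,t3) ✗  (c3,t6) ✗
Counterexamples (restrictor pairs failing the scope): 5.

5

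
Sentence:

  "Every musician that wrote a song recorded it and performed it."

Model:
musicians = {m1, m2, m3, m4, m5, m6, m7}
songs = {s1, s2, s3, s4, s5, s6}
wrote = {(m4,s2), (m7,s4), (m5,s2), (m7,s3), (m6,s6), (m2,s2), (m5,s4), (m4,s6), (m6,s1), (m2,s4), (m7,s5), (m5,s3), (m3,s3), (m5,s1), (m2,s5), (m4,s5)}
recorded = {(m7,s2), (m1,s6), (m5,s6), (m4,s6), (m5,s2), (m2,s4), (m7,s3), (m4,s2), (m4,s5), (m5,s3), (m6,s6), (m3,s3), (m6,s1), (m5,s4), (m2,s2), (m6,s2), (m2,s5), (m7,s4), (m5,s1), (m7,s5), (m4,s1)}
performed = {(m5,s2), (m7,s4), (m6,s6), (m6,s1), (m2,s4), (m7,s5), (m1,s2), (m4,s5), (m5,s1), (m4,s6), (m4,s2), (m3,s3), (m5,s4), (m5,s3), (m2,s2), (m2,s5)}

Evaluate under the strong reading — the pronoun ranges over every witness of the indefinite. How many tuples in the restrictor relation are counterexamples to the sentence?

"it" takes "a song" as antecedent — a donkey pronoun bound across the clause boundary.
Strong reading: for every (m,s) with wrote(m,s), recorded(m,s) ∧ performed(m,s).
Restrictor pairs: (m2,s2) ✓  (m2,s4) ✓  (m2,s5) ✓  (m3,s3) ✓  (m4,s2) ✓  (m4,s5) ✓  (m4,s6) ✓  (m5,s1) ✓  (m5,s2) ✓  (m5,s3) ✓  (m5,s4) ✓  (m6,s1) ✓  (m6,s6) ✓  (m7,s3) ✗  (m7,s4) ✓  (m7,s5) ✓
Counterexamples (restrictor pairs failing the scope): 1.

1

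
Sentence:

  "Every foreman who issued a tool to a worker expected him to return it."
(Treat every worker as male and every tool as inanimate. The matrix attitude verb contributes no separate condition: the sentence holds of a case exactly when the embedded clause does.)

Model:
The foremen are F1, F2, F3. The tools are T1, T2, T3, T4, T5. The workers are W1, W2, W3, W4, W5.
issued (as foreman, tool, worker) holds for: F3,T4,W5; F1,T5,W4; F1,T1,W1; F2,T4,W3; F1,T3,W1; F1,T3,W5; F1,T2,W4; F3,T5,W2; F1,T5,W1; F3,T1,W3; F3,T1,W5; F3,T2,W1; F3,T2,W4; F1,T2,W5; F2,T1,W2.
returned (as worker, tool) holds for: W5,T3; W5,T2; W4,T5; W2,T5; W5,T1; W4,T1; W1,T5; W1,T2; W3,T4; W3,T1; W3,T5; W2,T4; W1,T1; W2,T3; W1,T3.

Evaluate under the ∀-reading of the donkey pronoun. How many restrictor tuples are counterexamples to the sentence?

"him" takes "a worker" as antecedent and "it" takes "a tool"; both are donkey pronouns co-varying with the restrictor.
Strong reading: for every (f,t,w) with issued(f,t,w), returned(w,t).
Restrictor triples: (F1,T1,W1)→returned(W1,T1) ✓  (F1,T2,W4)→returned(W4,T2) ✗  (F1,T2,W5)→returned(W5,T2) ✓  (F1,T3,W1)→returned(W1,T3) ✓  (F1,T3,W5)→returned(W5,T3) ✓  (F1,T5,W1)→returned(W1,T5) ✓  (F1,T5,W4)→returned(W4,T5) ✓  (F2,T1,W2)→returned(W2,T1) ✗  (F2,T4,W3)→returned(W3,T4) ✓  (F3,T1,W3)→returned(W3,T1) ✓  (F3,T1,W5)→returned(W5,T1) ✓  (F3,T2,W1)→returned(W1,T2) ✓  (F3,T2,W4)→returned(W4,T2) ✗  (F3,T4,W5)→returned(W5,T4) ✗  (F3,T5,W2)→returned(W2,T5) ✓
Counterexamples (restrictor triples failing the scope): 4.

4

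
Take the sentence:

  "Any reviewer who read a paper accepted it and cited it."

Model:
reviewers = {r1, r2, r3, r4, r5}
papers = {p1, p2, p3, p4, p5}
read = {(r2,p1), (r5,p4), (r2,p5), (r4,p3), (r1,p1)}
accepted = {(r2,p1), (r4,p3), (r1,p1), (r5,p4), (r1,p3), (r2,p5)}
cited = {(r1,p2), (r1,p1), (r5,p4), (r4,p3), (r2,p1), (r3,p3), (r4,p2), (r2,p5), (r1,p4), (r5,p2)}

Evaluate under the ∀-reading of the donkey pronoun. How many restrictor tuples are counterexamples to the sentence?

"it" takes "a paper" as antecedent — a donkey pronoun bound across the clause boundary.
Strong reading: for every (r,p) with read(r,p), accepted(r,p) ∧ cited(r,p).
Restrictor pairs: (r1,p1) ✓  (r2,p1) ✓  (r2,p5) ✓  (r4,p3) ✓  (r5,p4) ✓
Counterexamples (restrictor pairs failing the scope): 0.

0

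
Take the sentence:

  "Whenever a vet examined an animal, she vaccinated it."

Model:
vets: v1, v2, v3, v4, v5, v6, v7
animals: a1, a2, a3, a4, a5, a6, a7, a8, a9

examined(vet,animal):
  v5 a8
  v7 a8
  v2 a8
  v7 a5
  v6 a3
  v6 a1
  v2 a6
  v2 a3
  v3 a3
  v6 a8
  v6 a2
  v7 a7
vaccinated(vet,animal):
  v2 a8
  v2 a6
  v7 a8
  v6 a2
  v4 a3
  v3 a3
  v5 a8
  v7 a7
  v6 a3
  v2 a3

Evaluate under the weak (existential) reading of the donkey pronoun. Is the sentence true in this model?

True

"it" takes "an animal" as antecedent — a donkey pronoun bound across the clause boundary.
Weak reading: every vet v with some examined-animal has at least one examined-animal a such that vaccinated(v,a).
Per vet: v2:✓  v3:✓  v5:✓  v6:✓  v7:✓
Every vet in the restrictor has a witness.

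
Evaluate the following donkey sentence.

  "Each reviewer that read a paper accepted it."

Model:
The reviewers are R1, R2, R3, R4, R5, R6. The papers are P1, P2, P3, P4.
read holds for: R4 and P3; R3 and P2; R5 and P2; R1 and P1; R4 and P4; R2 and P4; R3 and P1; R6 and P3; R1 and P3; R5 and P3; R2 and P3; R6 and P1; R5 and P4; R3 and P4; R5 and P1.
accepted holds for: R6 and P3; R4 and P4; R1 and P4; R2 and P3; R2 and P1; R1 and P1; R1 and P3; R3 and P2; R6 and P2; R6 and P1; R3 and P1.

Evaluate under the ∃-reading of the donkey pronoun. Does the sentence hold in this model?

False

"it" takes "a paper" as antecedent — a donkey pronoun bound across the clause boundary.
Weak reading: every reviewer r with some read-paper has at least one read-paper p such that accepted(r,p).
Per reviewer: R1:✓  R2:✓  R3:✓  R4:✓  R5:✗  R6:✓
R5 has no witness among its read-papers.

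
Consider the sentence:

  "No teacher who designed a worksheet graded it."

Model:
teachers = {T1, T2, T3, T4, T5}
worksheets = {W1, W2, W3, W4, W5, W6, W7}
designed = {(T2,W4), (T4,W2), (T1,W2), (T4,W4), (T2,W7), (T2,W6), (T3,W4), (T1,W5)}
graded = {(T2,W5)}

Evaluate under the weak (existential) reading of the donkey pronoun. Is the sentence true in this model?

True

"it" takes "a worksheet" as antecedent — a donkey pronoun bound across the clause boundary.
Truth condition: for no (t,w) with designed(t,w) does graded(t,w) hold.
Restrictor pairs — does the scope hold? (T1,W2):fails  (T1,W5):fails  (T2,W4):fails  (T2,W6):fails  (T2,W7):fails  (T3,W4):fails  (T4,W2):fails  (T4,W4):fails
Scope holds for no restrictor pair, so the sentence is true.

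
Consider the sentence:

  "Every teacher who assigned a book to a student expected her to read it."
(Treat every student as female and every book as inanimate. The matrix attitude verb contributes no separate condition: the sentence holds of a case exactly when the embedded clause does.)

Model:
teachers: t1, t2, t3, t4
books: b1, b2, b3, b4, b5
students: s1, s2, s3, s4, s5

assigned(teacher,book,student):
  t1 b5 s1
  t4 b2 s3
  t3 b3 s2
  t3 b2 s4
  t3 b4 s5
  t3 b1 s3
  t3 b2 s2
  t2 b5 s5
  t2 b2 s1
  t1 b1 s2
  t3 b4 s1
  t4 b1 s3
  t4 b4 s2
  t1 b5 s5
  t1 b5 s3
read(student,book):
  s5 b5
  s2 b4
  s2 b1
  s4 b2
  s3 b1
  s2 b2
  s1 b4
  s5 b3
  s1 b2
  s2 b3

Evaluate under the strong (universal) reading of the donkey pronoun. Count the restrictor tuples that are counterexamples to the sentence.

"her" takes "a student" as antecedent and "it" takes "a book"; both are donkey pronouns co-varying with the restrictor.
Strong reading: for every (t,b,s) with assigned(t,b,s), read(s,b).
Restrictor triples: (t1,b1,s2)→read(s2,b1) ✓  (t1,b5,s1)→read(s1,b5) ✗  (t1,b5,s3)→read(s3,b5) ✗  (t1,b5,s5)→read(s5,b5) ✓  (t2,b2,s1)→read(s1,b2) ✓  (t2,b5,s5)→read(s5,b5) ✓  (t3,b1,s3)→read(s3,b1) ✓  (t3,b2,s2)→read(s2,b2) ✓  (t3,b2,s4)→read(s4,b2) ✓  (t3,b3,s2)→read(s2,b3) ✓  (t3,b4,s1)→read(s1,b4) ✓  (t3,b4,s5)→read(s5,b4) ✗  (t4,b1,s3)→read(s3,b1) ✓  (t4,b2,s3)→read(s3,b2) ✗  (t4,b4,s2)→read(s2,b4) ✓
Counterexamples (restrictor triples failing the scope): 4.

4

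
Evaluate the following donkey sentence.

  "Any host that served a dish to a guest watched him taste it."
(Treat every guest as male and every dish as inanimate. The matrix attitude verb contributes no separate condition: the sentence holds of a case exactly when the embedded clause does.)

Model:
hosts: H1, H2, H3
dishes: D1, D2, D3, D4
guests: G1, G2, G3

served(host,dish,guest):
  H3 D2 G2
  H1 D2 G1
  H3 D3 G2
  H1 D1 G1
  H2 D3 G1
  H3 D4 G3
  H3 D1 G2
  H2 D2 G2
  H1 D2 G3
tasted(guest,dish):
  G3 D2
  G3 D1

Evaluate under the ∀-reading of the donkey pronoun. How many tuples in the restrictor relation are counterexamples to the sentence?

8

"him" takes "a guest" as antecedent and "it" takes "a dish"; both are donkey pronouns co-varying with the restrictor.
Strong reading: for every (h,d,g) with served(h,d,g), tasted(g,d).
Restrictor triples: (H1,D1,G1)→tasted(G1,D1) ✗  (H1,D2,G1)→tasted(G1,D2) ✗  (H1,D2,G3)→tasted(G3,D2) ✓  (H2,D2,G2)→tasted(G2,D2) ✗  (H2,D3,G1)→tasted(G1,D3) ✗  (H3,D1,G2)→tasted(G2,D1) ✗  (H3,D2,G2)→tasted(G2,D2) ✗  (H3,D3,G2)→tasted(G2,D3) ✗  (H3,D4,G3)→tasted(G3,D4) ✗
Counterexamples (restrictor triples failing the scope): 8.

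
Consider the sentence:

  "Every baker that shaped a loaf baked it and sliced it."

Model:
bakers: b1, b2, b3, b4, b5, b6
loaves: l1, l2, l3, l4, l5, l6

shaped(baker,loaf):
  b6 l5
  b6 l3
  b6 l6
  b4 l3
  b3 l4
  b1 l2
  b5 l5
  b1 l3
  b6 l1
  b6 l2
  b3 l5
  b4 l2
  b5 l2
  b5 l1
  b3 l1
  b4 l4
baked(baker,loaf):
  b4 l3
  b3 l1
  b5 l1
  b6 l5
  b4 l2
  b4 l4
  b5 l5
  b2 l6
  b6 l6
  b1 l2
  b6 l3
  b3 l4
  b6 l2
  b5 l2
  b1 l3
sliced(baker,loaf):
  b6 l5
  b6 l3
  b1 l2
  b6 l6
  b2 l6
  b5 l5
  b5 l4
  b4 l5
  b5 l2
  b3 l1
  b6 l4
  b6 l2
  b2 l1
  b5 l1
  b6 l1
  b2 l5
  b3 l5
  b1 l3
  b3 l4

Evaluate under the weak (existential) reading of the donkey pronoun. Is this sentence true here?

"it" takes "a loaf" as antecedent — a donkey pronoun bound across the clause boundary.
Weak reading: every baker b with some shaped-loaf has at least one shaped-loaf l such that baked(b,l) ∧ sliced(b,l).
Per baker: b1:✓  b3:✓  b4:✗  b5:✓  b6:✓
b4 has no witness among its shaped-loaves.

False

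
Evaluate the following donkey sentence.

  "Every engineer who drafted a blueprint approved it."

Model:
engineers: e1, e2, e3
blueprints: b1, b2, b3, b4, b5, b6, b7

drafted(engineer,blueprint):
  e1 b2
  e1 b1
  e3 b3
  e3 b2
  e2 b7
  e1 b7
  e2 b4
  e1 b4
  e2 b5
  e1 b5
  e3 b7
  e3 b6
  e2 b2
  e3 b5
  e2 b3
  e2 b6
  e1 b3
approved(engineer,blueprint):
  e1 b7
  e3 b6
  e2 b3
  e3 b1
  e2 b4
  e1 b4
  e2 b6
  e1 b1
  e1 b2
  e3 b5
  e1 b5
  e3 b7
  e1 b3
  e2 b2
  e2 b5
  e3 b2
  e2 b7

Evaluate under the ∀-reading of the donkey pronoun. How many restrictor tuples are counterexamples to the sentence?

"it" takes "a blueprint" as antecedent — a donkey pronoun bound across the clause boundary.
Strong reading: for every (e,b) with drafted(e,b), approved(e,b).
Restrictor pairs: (e1,b1) ✓  (e1,b2) ✓  (e1,b3) ✓  (e1,b4) ✓  (e1,b5) ✓  (e1,b7) ✓  (e2,b2) ✓  (e2,b3) ✓  (e2,b4) ✓  (e2,b5) ✓  (e2,b6) ✓  (e2,b7) ✓  (e3,b2) ✓  (e3,b3) ✗  (e3,b5) ✓  (e3,b6) ✓  (e3,b7) ✓
Counterexamples (restrictor pairs failing the scope): 1.

1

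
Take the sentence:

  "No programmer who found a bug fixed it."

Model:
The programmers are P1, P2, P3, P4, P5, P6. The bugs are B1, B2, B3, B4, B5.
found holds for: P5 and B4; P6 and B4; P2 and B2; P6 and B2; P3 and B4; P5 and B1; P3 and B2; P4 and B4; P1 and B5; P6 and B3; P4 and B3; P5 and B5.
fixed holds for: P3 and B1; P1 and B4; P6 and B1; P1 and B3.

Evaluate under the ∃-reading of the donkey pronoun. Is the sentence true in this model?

True

"it" takes "a bug" as antecedent — a donkey pronoun bound across the clause boundary.
Truth condition: for no (p,b) with found(p,b) does fixed(p,b) hold.
Restrictor pairs — does the scope hold? (P1,B5):fails  (P2,B2):fails  (P3,B2):fails  (P3,B4):fails  (P4,B3):fails  (P4,B4):fails  (P5,B1):fails  (P5,B4):fails  (P5,B5):fails  (P6,B2):fails  (P6,B3):fails  (P6,B4):fails
Scope holds for no restrictor pair, so the sentence is true.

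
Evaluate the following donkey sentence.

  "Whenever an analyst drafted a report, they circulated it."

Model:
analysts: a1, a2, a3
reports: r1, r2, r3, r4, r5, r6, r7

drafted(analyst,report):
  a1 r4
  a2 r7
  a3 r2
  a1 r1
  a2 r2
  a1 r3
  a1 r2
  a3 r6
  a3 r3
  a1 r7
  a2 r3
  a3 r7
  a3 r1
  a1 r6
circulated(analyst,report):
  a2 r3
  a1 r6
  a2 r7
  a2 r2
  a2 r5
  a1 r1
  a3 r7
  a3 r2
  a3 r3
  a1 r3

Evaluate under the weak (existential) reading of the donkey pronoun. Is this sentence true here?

True

"it" takes "a report" as antecedent — a donkey pronoun bound across the clause boundary.
Weak reading: every analyst a with some drafted-report has at least one drafted-report r such that circulated(a,r).
Per analyst: a1:✓  a2:✓  a3:✓
Every analyst in the restrictor has a witness.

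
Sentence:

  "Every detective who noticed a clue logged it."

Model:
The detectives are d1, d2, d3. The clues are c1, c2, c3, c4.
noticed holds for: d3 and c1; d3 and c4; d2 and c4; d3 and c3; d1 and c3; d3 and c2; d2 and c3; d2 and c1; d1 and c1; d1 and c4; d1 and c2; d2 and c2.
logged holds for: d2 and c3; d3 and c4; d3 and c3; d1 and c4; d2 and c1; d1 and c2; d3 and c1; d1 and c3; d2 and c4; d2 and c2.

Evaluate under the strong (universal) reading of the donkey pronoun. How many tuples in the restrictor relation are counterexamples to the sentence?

2

"it" takes "a clue" as antecedent — a donkey pronoun bound across the clause boundary.
Strong reading: for every (d,c) with noticed(d,c), logged(d,c).
Restrictor pairs: (d1,c1) ✗  (d1,c2) ✓  (d1,c3) ✓  (d1,c4) ✓  (d2,c1) ✓  (d2,c2) ✓  (d2,c3) ✓  (d2,c4) ✓  (d3,c1) ✓  (d3,c2) ✗  (d3,c3) ✓  (d3,c4) ✓
Counterexamples (restrictor pairs failing the scope): 2.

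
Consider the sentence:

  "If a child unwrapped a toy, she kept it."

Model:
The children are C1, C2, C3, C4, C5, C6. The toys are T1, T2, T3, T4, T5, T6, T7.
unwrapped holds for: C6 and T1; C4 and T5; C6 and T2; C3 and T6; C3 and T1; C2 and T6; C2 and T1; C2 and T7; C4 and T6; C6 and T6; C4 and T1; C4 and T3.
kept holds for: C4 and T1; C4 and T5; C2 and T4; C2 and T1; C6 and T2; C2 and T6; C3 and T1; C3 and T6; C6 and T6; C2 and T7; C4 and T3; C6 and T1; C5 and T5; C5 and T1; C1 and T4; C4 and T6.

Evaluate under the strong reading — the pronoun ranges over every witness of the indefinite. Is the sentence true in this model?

True

"it" takes "a toy" as antecedent — a donkey pronoun bound across the clause boundary.
Strong reading: for every (c,t) with unwrapped(c,t), kept(c,t).
Restrictor pairs: (C2,T1) ✓  (C2,T6) ✓  (C2,T7) ✓  (C3,T1) ✓  (C3,T6) ✓  (C4,T1) ✓  (C4,T3) ✓  (C4,T5) ✓  (C4,T6) ✓  (C6,T1) ✓  (C6,T2) ✓  (C6,T6) ✓
Every restrictor pair satisfies the scope.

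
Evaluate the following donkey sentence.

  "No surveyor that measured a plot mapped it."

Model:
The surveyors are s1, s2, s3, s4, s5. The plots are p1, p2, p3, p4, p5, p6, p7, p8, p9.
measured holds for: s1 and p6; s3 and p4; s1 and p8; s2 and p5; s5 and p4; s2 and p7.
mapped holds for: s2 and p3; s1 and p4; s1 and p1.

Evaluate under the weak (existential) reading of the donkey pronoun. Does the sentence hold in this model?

"it" takes "a plot" as antecedent — a donkey pronoun bound across the clause boundary.
Truth condition: for no (s,p) with measured(s,p) does mapped(s,p) hold.
Restrictor pairs — does the scope hold? (s1,p6):fails  (s1,p8):fails  (s2,p5):fails  (s2,p7):fails  (s3,p4):fails  (s5,p4):fails
Scope holds for no restrictor pair, so the sentence is true.

True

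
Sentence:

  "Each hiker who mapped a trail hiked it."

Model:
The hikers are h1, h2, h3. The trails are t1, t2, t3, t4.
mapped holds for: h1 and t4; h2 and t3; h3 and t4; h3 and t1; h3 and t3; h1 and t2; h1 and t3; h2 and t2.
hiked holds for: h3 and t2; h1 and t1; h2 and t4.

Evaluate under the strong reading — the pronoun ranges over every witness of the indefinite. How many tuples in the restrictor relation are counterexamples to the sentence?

"it" takes "a trail" as antecedent — a donkey pronoun bound across the clause boundary.
Strong reading: for every (h,t) with mapped(h,t), hiked(h,t).
Restrictor pairs: (h1,t2) ✗  (h1,t3) ✗  (h1,t4) ✗  (h2,t2) ✗  (h2,t3) ✗  (h3,t1) ✗  (h3,t3) ✗  (h3,t4) ✗
Counterexamples (restrictor pairs failing the scope): 8.

8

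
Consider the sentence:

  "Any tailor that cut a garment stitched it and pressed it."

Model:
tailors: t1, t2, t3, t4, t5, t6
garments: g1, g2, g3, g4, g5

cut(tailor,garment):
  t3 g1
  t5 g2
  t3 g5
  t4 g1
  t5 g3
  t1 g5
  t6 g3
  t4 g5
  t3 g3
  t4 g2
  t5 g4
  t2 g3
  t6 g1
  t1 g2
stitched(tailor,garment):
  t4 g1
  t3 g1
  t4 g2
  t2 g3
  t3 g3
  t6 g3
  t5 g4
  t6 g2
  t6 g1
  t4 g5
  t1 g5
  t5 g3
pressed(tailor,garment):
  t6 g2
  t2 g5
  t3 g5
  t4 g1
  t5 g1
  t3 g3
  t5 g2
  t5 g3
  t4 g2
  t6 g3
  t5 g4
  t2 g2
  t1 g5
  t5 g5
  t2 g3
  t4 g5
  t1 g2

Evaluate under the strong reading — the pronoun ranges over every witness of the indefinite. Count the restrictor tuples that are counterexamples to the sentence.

"it" takes "a garment" as antecedent — a donkey pronoun bound across the clause boundary.
Strong reading: for every (t,g) with cut(t,g), stitched(t,g) ∧ pressed(t,g).
Restrictor pairs: (t1,g2) ✗  (t1,g5) ✓  (t2,g3) ✓  (t3,g1) ✗  (t3,g3) ✓  (t3,g5) ✗  (t4,g1) ✓  (t4,g2) ✓  (t4,g5) ✓  (t5,g2) ✗  (t5,g3) ✓  (t5,g4) ✓  (t6,g1) ✗  (t6,g3) ✓
Counterexamples (restrictor pairs failing the scope): 5.

5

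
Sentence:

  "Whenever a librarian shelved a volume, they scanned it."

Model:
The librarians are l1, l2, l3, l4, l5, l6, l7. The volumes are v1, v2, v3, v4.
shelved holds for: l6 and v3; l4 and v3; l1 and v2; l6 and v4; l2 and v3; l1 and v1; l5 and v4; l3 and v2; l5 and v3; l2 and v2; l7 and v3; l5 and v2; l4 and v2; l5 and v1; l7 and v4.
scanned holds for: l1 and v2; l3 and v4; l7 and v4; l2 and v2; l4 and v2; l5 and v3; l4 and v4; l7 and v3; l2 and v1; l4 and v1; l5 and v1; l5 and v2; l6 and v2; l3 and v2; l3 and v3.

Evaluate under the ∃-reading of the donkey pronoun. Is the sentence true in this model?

False

"it" takes "a volume" as antecedent — a donkey pronoun bound across the clause boundary.
Weak reading: every librarian l with some shelved-volume has at least one shelved-volume v such that scanned(l,v).
Per librarian: l1:✓  l2:✓  l3:✓  l4:✓  l5:✓  l6:✗  l7:✓
l6 has no witness among its shelved-volumes.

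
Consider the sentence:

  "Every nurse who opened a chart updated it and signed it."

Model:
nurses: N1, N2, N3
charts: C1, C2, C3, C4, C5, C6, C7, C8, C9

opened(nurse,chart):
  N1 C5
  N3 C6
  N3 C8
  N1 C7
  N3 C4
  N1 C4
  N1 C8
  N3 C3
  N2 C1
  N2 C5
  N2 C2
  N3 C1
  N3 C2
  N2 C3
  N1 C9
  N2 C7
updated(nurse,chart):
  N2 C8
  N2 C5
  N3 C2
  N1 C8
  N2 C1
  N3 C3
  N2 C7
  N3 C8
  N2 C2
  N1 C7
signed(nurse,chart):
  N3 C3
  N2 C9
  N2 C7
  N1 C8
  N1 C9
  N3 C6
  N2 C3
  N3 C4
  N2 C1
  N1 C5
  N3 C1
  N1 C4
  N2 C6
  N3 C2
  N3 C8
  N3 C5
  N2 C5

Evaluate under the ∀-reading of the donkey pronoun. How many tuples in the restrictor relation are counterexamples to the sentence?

9

"it" takes "a chart" as antecedent — a donkey pronoun bound across the clause boundary.
Strong reading: for every (n,c) with opened(n,c), updated(n,c) ∧ signed(n,c).
Restrictor pairs: (N1,C4) ✗  (N1,C5) ✗  (N1,C7) ✗  (N1,C8) ✓  (N1,C9) ✗  (N2,C1) ✓  (N2,C2) ✗  (N2,C3) ✗  (N2,C5) ✓  (N2,C7) ✓  (N3,C1) ✗  (N3,C2) ✓  (N3,C3) ✓  (N3,C4) ✗  (N3,C6) ✗  (N3,C8) ✓
Counterexamples (restrictor pairs failing the scope): 9.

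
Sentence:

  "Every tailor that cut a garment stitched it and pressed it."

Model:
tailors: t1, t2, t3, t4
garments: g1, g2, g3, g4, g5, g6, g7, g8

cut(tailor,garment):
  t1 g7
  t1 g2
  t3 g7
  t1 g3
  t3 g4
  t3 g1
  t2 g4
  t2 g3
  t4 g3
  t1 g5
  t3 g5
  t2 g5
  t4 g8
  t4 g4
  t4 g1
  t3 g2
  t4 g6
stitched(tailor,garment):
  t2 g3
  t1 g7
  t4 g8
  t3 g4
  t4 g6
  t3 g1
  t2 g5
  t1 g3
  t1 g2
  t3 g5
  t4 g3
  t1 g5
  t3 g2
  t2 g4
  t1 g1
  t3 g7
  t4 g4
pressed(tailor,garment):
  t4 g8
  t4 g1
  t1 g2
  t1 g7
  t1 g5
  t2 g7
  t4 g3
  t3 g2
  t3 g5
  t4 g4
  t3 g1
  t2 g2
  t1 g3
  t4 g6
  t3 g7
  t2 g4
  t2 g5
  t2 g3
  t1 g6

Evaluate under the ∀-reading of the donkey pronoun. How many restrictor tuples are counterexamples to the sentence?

"it" takes "a garment" as antecedent — a donkey pronoun bound across the clause boundary.
Strong reading: for every (t,g) with cut(t,g), stitched(t,g) ∧ pressed(t,g).
Restrictor pairs: (t1,g2) ✓  (t1,g3) ✓  (t1,g5) ✓  (t1,g7) ✓  (t2,g3) ✓  (t2,g4) ✓  (t2,g5) ✓  (t3,g1) ✓  (t3,g2) ✓  (t3,g4) ✗  (t3,g5) ✓  (t3,g7) ✓  (t4,g1) ✗  (t4,g3) ✓  (t4,g4) ✓  (t4,g6) ✓  (t4,g8) ✓
Counterexamples (restrictor pairs failing the scope): 2.

2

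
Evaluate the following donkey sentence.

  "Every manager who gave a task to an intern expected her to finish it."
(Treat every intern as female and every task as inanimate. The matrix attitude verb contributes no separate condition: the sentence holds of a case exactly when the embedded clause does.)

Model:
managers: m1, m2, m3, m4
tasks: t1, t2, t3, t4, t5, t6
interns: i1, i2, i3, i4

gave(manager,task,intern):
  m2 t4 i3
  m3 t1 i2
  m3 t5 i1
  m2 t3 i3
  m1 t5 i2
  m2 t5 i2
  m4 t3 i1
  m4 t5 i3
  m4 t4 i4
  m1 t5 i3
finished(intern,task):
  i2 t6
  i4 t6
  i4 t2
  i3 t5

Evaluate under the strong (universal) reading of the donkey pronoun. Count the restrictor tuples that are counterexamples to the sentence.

8

"her" takes "an intern" as antecedent and "it" takes "a task"; both are donkey pronouns co-varying with the restrictor.
Strong reading: for every (m,t,i) with gave(m,t,i), finished(i,t).
Restrictor triples: (m1,t5,i2)→finished(i2,t5) ✗  (m1,t5,i3)→finished(i3,t5) ✓  (m2,t3,i3)→finished(i3,t3) ✗  (m2,t4,i3)→finished(i3,t4) ✗  (m2,t5,i2)→finished(i2,t5) ✗  (m3,t1,i2)→finished(i2,t1) ✗  (m3,t5,i1)→finished(i1,t5) ✗  (m4,t3,i1)→finished(i1,t3) ✗  (m4,t4,i4)→finished(i4,t4) ✗  (m4,t5,i3)→finished(i3,t5) ✓
Counterexamples (restrictor triples failing the scope): 8.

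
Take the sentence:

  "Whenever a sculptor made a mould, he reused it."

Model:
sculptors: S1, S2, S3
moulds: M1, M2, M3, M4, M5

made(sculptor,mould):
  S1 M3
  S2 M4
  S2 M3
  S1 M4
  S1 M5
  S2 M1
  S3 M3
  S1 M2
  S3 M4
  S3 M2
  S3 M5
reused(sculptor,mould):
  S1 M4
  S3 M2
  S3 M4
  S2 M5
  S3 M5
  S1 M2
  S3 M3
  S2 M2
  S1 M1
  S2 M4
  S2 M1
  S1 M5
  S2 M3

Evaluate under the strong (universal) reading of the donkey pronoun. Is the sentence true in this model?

"it" takes "a mould" as antecedent — a donkey pronoun bound across the clause boundary.
Strong reading: for every (s,m) with made(s,m), reused(s,m).
Restrictor pairs: (S1,M2) ✓  (S1,M3) ✗  (S1,M4) ✓  (S1,M5) ✓  (S2,M1) ✓  (S2,M3) ✓  (S2,M4) ✓  (S3,M2) ✓  (S3,M3) ✓  (S3,M4) ✓  (S3,M5) ✓
Counterexample: (S1,M3) is in made but fails the scope.

False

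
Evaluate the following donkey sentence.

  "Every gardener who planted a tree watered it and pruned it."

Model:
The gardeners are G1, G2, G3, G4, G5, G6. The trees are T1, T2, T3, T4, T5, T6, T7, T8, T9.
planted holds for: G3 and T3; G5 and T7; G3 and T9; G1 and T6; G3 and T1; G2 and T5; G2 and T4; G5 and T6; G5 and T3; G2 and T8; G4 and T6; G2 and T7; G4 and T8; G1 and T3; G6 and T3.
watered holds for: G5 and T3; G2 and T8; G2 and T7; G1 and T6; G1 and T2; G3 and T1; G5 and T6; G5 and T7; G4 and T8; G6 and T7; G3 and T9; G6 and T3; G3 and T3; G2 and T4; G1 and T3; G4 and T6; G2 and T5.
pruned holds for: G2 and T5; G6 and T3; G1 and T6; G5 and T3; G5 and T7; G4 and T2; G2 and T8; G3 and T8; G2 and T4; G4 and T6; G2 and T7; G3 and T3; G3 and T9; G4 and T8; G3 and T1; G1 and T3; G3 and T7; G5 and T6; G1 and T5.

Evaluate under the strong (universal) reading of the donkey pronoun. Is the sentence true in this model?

True

"it" takes "a tree" as antecedent — a donkey pronoun bound across the clause boundary.
Strong reading: for every (g,t) with planted(g,t), watered(g,t) ∧ pruned(g,t).
Restrictor pairs: (G1,T3) ✓  (G1,T6) ✓  (G2,T4) ✓  (G2,T5) ✓  (G2,T7) ✓  (G2,T8) ✓  (G3,T1) ✓  (G3,T3) ✓  (G3,T9) ✓  (G4,T6) ✓  (G4,T8) ✓  (G5,T3) ✓  (G5,T6) ✓  (G5,T7) ✓  (G6,T3) ✓
Every restrictor pair satisfies the scope.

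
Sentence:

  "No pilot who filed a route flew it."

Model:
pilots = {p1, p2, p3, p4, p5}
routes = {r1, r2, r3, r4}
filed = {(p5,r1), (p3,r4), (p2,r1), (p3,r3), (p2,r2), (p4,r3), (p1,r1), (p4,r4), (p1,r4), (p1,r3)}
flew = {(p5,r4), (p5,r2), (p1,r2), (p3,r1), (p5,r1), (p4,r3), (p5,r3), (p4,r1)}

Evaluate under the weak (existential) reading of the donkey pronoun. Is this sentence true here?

"it" takes "a route" as antecedent — a donkey pronoun bound across the clause boundary.
Truth condition: for no (p,r) with filed(p,r) does flew(p,r) hold.
Restrictor pairs — does the scope hold? (p1,r1):fails  (p1,r3):fails  (p1,r4):fails  (p2,r1):fails  (p2,r2):fails  (p3,r3):fails  (p3,r4):fails  (p4,r3):holds  (p4,r4):fails  (p5,r1):holds
Scope holds for 2 pair(s), so the sentence is false.

False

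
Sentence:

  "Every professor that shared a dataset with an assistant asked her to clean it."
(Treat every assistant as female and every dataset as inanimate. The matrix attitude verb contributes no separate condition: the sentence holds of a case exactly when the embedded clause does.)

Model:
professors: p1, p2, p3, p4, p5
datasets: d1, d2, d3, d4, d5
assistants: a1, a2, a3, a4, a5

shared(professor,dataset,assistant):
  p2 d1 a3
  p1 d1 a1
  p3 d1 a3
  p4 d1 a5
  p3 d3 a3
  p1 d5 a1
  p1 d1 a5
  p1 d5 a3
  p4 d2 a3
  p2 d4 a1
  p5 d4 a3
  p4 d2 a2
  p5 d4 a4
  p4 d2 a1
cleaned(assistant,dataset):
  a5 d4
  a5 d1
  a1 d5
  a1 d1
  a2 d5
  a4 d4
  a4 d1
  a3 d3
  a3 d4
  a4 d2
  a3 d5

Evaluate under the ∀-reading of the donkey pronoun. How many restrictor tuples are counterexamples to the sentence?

"her" takes "an assistant" as antecedent and "it" takes "a dataset"; both are donkey pronouns co-varying with the restrictor.
Strong reading: for every (p,d,a) with shared(p,d,a), cleaned(a,d).
Restrictor triples: (p1,d1,a1)→cleaned(a1,d1) ✓  (p1,d1,a5)→cleaned(a5,d1) ✓  (p1,d5,a1)→cleaned(a1,d5) ✓  (p1,d5,a3)→cleaned(a3,d5) ✓  (p2,d1,a3)→cleaned(a3,d1) ✗  (p2,d4,a1)→cleaned(a1,d4) ✗  (p3,d1,a3)→cleaned(a3,d1) ✗  (p3,d3,a3)→cleaned(a3,d3) ✓  (p4,d1,a5)→cleaned(a5,d1) ✓  (p4,d2,a1)→cleaned(a1,d2) ✗  (p4,d2,a2)→cleaned(a2,d2) ✗  (p4,d2,a3)→cleaned(a3,d2) ✗  (p5,d4,a3)→cleaned(a3,d4) ✓  (p5,d4,a4)→cleaned(a4,d4) ✓
Counterexamples (restrictor triples failing the scope): 6.

6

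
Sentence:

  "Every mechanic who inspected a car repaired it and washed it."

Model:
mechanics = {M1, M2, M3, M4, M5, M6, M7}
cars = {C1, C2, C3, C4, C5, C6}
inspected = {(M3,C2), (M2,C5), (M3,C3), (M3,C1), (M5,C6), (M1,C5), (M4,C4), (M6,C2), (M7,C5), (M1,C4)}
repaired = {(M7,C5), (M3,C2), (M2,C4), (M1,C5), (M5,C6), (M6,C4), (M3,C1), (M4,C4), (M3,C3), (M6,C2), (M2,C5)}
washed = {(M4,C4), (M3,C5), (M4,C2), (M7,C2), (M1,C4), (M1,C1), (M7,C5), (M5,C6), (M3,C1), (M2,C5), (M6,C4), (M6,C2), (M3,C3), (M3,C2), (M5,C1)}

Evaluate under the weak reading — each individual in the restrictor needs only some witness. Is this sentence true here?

"it" takes "a car" as antecedent — a donkey pronoun bound across the clause boundary.
Weak reading: every mechanic m with some inspected-car has at least one inspected-car c such that repaired(m,c) ∧ washed(m,c).
Per mechanic: M1:✗  M2:✓  M3:✓  M4:✓  M5:✓  M6:✓  M7:✓
M1 has no witness among its inspected-cars.

False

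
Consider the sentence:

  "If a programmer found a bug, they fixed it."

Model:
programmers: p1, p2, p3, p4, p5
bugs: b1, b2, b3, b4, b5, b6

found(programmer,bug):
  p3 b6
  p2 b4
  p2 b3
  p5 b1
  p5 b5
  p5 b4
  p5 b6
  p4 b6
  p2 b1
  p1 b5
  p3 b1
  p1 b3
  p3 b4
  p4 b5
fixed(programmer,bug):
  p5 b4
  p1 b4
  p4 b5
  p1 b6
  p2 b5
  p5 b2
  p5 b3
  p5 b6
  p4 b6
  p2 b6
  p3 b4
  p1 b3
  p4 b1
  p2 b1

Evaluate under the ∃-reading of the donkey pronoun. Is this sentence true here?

True

"it" takes "a bug" as antecedent — a donkey pronoun bound across the clause boundary.
Weak reading: every programmer p with some found-bug has at least one found-bug b such that fixed(p,b).
Per programmer: p1:✓  p2:✓  p3:✓  p4:✓  p5:✓
Every programmer in the restrictor has a witness.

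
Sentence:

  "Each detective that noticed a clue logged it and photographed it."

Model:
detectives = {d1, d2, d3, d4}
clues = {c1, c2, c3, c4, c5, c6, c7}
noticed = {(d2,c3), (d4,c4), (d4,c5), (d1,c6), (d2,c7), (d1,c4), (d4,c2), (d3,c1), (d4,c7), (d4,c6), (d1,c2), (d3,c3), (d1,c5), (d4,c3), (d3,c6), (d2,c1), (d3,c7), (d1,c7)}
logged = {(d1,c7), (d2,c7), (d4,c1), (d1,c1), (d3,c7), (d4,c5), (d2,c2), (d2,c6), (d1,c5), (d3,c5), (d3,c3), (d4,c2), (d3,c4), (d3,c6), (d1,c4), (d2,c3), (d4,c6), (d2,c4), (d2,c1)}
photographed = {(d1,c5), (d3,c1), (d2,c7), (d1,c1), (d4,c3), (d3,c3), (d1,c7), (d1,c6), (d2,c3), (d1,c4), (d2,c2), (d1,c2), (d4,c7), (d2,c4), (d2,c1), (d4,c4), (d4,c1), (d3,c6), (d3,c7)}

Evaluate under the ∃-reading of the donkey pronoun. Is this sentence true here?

False

"it" takes "a clue" as antecedent — a donkey pronoun bound across the clause boundary.
Weak reading: every detective d with some noticed-clue has at least one noticed-clue c such that logged(d,c) ∧ photographed(d,c).
Per detective: d1:✓  d2:✓  d3:✓  d4:✗
d4 has no witness among its noticed-clues.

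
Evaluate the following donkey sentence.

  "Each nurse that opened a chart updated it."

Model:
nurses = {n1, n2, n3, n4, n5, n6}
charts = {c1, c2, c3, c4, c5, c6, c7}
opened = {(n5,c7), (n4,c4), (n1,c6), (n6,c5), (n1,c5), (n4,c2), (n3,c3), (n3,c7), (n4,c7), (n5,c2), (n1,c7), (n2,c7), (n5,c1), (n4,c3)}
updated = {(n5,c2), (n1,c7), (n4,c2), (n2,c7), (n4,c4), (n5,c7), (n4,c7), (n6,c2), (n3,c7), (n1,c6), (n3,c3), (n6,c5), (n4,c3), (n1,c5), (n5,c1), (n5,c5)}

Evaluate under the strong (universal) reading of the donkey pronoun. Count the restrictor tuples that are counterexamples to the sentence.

"it" takes "a chart" as antecedent — a donkey pronoun bound across the clause boundary.
Strong reading: for every (n,c) with opened(n,c), updated(n,c).
Restrictor pairs: (n1,c5) ✓  (n1,c6) ✓  (n1,c7) ✓  (n2,c7) ✓  (n3,c3) ✓  (n3,c7) ✓  (n4,c2) ✓  (n4,c3) ✓  (n4,c4) ✓  (n4,c7) ✓  (n5,c1) ✓  (n5,c2) ✓  (n5,c7) ✓  (n6,c5) ✓
Counterexamples (restrictor pairs failing the scope): 0.

0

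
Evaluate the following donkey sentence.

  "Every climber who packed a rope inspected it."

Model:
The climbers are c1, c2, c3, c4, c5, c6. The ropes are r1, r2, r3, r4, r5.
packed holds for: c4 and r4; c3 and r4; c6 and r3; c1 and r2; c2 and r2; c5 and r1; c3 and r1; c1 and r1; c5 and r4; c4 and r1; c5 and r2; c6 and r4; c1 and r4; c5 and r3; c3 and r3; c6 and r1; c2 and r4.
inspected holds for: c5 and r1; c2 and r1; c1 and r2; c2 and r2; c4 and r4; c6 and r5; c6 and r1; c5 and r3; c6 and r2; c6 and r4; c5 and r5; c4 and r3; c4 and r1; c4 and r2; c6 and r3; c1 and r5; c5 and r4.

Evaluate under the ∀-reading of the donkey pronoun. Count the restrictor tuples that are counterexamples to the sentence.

7

"it" takes "a rope" as antecedent — a donkey pronoun bound across the clause boundary.
Strong reading: for every (c,r) with packed(c,r), inspected(c,r).
Restrictor pairs: (c1,r1) ✗  (c1,r2) ✓  (c1,r4) ✗  (c2,r2) ✓  (c2,r4) ✗  (c3,r1) ✗  (c3,r3) ✗  (c3,r4) ✗  (c4,r1) ✓  (c4,r4) ✓  (c5,r1) ✓  (c5,r2) ✗  (c5,r3) ✓  (c5,r4) ✓  (c6,r1) ✓  (c6,r3) ✓  (c6,r4) ✓
Counterexamples (restrictor pairs failing the scope): 7.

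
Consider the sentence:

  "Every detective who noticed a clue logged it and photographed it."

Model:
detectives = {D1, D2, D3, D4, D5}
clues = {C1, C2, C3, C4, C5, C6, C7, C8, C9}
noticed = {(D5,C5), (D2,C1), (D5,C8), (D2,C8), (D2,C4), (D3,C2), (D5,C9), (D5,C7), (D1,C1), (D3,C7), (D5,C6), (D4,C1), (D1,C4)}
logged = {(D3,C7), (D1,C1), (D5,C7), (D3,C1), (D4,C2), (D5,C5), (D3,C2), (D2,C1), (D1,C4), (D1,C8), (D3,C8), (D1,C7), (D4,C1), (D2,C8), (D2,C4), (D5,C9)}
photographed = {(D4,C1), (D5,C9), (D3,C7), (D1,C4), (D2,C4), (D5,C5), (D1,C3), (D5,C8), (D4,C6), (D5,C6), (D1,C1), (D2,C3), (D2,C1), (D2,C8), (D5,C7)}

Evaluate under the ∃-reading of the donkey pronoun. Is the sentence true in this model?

"it" takes "a clue" as antecedent — a donkey pronoun bound across the clause boundary.
Weak reading: every detective d with some noticed-clue has at least one noticed-clue c such that logged(d,c) ∧ photographed(d,c).
Per detective: D1:✓  D2:✓  D3:✓  D4:✓  D5:✓
Every detective in the restrictor has a witness.

True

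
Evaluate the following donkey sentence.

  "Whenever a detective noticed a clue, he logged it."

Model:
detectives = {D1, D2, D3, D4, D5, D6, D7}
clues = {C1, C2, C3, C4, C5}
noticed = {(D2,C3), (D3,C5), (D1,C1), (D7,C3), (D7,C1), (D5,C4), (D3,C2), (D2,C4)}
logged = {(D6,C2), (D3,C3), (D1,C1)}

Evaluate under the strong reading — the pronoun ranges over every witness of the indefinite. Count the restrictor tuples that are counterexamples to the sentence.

"it" takes "a clue" as antecedent — a donkey pronoun bound across the clause boundary.
Strong reading: for every (d,c) with noticed(d,c), logged(d,c).
Restrictor pairs: (D1,C1) ✓  (D2,C3) ✗  (D2,C4) ✗  (D3,C2) ✗  (D3,C5) ✗  (D5,C4) ✗  (D7,C1) ✗  (D7,C3) ✗
Counterexamples (restrictor pairs failing the scope): 7.

7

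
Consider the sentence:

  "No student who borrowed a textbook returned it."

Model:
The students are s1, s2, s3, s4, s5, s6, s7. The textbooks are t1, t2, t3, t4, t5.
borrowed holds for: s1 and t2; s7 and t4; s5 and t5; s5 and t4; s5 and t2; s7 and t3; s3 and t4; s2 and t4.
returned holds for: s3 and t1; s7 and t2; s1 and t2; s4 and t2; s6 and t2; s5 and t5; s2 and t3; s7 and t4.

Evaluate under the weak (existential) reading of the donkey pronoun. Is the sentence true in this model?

False

"it" takes "a textbook" as antecedent — a donkey pronoun bound across the clause boundary.
Truth condition: for no (s,t) with borrowed(s,t) does returned(s,t) hold.
Restrictor pairs — does the scope hold? (s1,t2):holds  (s2,t4):fails  (s3,t4):fails  (s5,t2):fails  (s5,t4):fails  (s5,t5):holds  (s7,t3):fails  (s7,t4):holds
Scope holds for 3 pair(s), so the sentence is false.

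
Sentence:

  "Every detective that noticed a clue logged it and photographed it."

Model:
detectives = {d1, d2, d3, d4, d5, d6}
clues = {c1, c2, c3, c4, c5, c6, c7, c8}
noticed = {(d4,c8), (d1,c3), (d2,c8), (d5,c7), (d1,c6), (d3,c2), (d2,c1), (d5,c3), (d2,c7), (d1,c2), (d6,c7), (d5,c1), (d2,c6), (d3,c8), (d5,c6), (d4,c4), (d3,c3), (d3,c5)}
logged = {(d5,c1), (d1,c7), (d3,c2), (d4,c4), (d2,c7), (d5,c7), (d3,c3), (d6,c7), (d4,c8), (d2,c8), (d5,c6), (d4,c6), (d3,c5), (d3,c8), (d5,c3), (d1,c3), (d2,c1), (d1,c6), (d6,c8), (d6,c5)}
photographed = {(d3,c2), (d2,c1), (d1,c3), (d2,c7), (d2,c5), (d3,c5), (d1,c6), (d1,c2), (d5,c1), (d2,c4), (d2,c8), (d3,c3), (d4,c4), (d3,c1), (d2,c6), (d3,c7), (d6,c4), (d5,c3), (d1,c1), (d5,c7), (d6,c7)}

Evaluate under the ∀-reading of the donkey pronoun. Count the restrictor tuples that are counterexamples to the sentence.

"it" takes "a clue" as antecedent — a donkey pronoun bound across the clause boundary.
Strong reading: for every (d,c) with noticed(d,c), logged(d,c) ∧ photographed(d,c).
Restrictor pairs: (d1,c2) ✗  (d1,c3) ✓  (d1,c6) ✓  (d2,c1) ✓  (d2,c6) ✗  (d2,c7) ✓  (d2,c8) ✓  (d3,c2) ✓  (d3,c3) ✓  (d3,c5) ✓  (d3,c8) ✗  (d4,c4) ✓  (d4,c8) ✗  (d5,c1) ✓  (d5,c3) ✓  (d5,c6) ✗  (d5,c7) ✓  (d6,c7) ✓
Counterexamples (restrictor pairs failing the scope): 5.

5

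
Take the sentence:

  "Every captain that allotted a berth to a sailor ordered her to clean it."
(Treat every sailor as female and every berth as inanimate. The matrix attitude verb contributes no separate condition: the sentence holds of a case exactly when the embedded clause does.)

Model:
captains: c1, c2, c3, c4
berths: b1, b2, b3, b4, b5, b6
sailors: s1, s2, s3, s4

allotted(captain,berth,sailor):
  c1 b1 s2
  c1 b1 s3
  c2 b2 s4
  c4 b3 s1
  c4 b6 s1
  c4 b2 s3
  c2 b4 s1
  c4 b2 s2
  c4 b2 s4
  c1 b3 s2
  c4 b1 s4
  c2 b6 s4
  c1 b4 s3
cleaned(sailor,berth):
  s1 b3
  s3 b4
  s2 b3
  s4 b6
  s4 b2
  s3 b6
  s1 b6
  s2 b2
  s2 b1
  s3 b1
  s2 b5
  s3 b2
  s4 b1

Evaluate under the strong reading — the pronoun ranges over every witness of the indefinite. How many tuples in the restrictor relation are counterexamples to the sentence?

1

"her" takes "a sailor" as antecedent and "it" takes "a berth"; both are donkey pronouns co-varying with the restrictor.
Strong reading: for every (c,b,s) with allotted(c,b,s), cleaned(s,b).
Restrictor triples: (c1,b1,s2)→cleaned(s2,b1) ✓  (c1,b1,s3)→cleaned(s3,b1) ✓  (c1,b3,s2)→cleaned(s2,b3) ✓  (c1,b4,s3)→cleaned(s3,b4) ✓  (c2,b2,s4)→cleaned(s4,b2) ✓  (c2,b4,s1)→cleaned(s1,b4) ✗  (c2,b6,s4)→cleaned(s4,b6) ✓  (c4,b1,s4)→cleaned(s4,b1) ✓  (c4,b2,s2)→cleaned(s2,b2) ✓  (c4,b2,s3)→cleaned(s3,b2) ✓  (c4,b2,s4)→cleaned(s4,b2) ✓  (c4,b3,s1)→cleaned(s1,b3) ✓  (c4,b6,s1)→cleaned(s1,b6) ✓
Counterexamples (restrictor triples failing the scope): 1.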